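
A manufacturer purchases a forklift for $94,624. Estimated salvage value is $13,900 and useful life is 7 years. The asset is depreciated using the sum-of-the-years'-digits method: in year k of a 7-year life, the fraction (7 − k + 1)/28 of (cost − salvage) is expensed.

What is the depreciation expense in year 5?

Depreciable base = $94,624 − $13,900 = $80,724.
Sum of the years' digits = 7+6+5+4+3+2+1 = 28.
Year 1: $80,724 × 7/28 = $20,181. Book value $74,443.
Year 2: $80,724 × 6/28 = $17,298. Book value $57,145.
Year 3: $80,724 × 5/28 = $14,415. Book value $42,730.
Year 4: $80,724 × 4/28 = $11,532. Book value $31,198.
Year 5: $80,724 × 3/28 = $8,649. Book value $22,549.

$8,649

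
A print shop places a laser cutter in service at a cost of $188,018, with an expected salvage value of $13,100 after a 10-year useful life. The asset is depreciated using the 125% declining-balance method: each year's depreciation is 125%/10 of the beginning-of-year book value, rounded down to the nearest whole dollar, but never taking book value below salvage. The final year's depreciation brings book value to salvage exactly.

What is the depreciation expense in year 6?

Depreciable base = $188,018 − $13,100 = $174,918.
Year 1: ⌊$188,018 × 125%/10⌋ = $23,502. Book value $164,516.
Year 2: ⌊$164,516 × 125%/10⌋ = $20,564. Book value $143,952.
Year 3: ⌊$143,952 × 125%/10⌋ = $17,994. Book value $125,958.
Year 4: ⌊$125,958 × 125%/10⌋ = $15,744. Book value $110,214.
Year 5: ⌊$110,214 × 125%/10⌋ = $13,776. Book value $96,438.
Year 6: ⌊$96,438 × 125%/10⌋ = $12,054. Book value $84,384.

$12,054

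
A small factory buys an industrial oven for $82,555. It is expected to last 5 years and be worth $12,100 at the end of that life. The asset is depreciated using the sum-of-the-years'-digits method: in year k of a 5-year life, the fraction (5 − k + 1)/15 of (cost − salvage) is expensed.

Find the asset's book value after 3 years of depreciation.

$26,191

Depreciable base = $82,555 − $12,100 = $70,455.
Sum of the years' digits = 5+4+3+2+1 = 15.
Year 1: $70,455 × 5/15 = $23,485. Book value $59,070.
Year 2: $70,455 × 4/15 = $18,788. Book value $40,282.
Year 3: $70,455 × 3/15 = $14,091. Book value $26,191.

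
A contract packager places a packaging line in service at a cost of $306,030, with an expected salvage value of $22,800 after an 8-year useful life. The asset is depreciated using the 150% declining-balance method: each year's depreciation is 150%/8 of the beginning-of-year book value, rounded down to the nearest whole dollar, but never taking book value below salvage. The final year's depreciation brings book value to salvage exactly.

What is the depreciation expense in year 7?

Depreciable base = $306,030 − $22,800 = $283,230.
Year 1: ⌊$306,030 × 150%/8⌋ = $57,380. Book value $248,650.
Year 2: ⌊$248,650 × 150%/8⌋ = $46,621. Book value $202,029.
Year 3: ⌊$202,029 × 150%/8⌋ = $37,880. Book value $164,149.
Year 4: ⌊$164,149 × 150%/8⌋ = $30,777. Book value $133,372.
Year 5: ⌊$133,372 × 150%/8⌋ = $25,007. Book value $108,365.
Year 6: ⌊$108,365 × 150%/8⌋ = $20,318. Book value $88,047.
Year 7: ⌊$88,047 × 150%/8⌋ = $16,508. Book value $71,539.

$16,508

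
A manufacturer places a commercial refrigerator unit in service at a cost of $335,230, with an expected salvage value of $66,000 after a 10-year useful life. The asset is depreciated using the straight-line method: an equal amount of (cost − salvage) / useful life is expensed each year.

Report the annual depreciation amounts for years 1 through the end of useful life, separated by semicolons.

Depreciable base = $335,230 − $66,000 = $269,230.
Annual expense = $269,230 / 10 = $26,923.
End of year 1: book value $308,307.
End of year 2: book value $281,384.
End of year 3: book value $254,461.
End of year 4: book value $227,538.
End of year 5: book value $200,615.
End of year 6: book value $173,692.
End of year 7: book value $146,769.
End of year 8: book value $119,846.
End of year 9: book value $92,923.
End of year 10: book value $66,000.

$26,923; $26,923; $26,923; $26,923; $26,923; $26,923; $26,923; $26,923; $26,923; $26,923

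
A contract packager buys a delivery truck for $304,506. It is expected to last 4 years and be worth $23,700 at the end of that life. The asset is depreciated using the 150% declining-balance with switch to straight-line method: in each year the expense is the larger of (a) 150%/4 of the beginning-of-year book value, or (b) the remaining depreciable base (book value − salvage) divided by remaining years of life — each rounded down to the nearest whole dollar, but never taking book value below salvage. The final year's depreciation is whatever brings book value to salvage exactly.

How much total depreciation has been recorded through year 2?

$185,557

Depreciable base = $304,506 − $23,700 = $280,806.
Year 1: DB = ⌊$304,506 × 150%/4⌋ = $114,189; SL = ⌊$280,806/4⌋ = $70,201 → take DB $114,189. Book value $190,317.
Year 2: DB = ⌊$190,317 × 150%/4⌋ = $71,368; SL = ⌊$166,617/3⌋ = $55,539 → take DB $71,368. Book value $118,949.
Accumulated through year 2 = $304,506 − $118,949 = $185,557.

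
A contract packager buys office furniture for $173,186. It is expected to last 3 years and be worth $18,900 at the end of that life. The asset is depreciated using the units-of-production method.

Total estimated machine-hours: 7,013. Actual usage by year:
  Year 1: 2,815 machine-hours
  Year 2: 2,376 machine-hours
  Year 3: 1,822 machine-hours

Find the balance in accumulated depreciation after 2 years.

Depreciable base = $173,186 − $18,900 = $154,286.
Rate = $154,286 / 7,013 machine-hours = $22 per machine-hour.
Year 1: 2,815 × $22 = $61,930. Book value $111,256.
Year 2: 2,376 × $22 = $52,272. Book value $58,984.
Accumulated through year 2 = $173,186 − $58,984 = $114,202.

$114,202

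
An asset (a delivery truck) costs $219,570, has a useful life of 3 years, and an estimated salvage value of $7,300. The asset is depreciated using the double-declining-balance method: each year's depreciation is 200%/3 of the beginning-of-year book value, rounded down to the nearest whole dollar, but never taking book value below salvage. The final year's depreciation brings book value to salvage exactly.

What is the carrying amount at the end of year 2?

Depreciable base = $219,570 − $7,300 = $212,270.
Year 1: ⌊$219,570 × 200%/3⌋ = $146,380. Book value $73,190.
Year 2: ⌊$73,190 × 200%/3⌋ = $48,793. Book value $24,397.

$24,397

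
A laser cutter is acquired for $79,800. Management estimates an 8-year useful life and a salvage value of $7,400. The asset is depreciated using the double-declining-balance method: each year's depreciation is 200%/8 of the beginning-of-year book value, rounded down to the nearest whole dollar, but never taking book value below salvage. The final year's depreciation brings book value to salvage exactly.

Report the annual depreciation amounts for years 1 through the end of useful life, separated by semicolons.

Depreciable base = $79,800 − $7,400 = $72,400.
Year 1: ⌊$79,800 × 200%/8⌋ = $19,950. Book value $59,850.
Year 2: ⌊$59,850 × 200%/8⌋ = $14,962. Book value $44,888.
Year 3: ⌊$44,888 × 200%/8⌋ = $11,222. Book value $33,666.
Year 4: ⌊$33,666 × 200%/8⌋ = $8,416. Book value $25,250.
Year 5: ⌊$25,250 × 200%/8⌋ = $6,312. Book value $18,938.
Year 6: ⌊$18,938 × 200%/8⌋ = $4,734. Book value $14,204.
Year 7: ⌊$14,204 × 200%/8⌋ = $3,551. Book value $10,653.
Year 8 (final): $10,653 − $7,400 = $3,253. Book value $7,400.

$19,950; $14,962; $11,222; $8,416; $6,312; $4,734; $3,551; $3,253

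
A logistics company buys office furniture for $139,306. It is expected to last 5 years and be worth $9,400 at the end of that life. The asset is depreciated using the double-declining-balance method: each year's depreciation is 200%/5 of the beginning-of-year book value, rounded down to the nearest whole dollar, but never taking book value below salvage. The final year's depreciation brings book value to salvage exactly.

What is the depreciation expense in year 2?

$33,433

Depreciable base = $139,306 − $9,400 = $129,906.
Year 1: ⌊$139,306 × 200%/5⌋ = $55,722. Book value $83,584.
Year 2: ⌊$83,584 × 200%/5⌋ = $33,433. Book value $50,151.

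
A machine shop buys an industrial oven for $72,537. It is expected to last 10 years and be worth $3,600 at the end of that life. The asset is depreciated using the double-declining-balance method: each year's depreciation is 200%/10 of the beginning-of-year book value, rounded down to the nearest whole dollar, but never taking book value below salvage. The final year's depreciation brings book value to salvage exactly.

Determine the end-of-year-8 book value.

$12,171

Depreciable base = $72,537 − $3,600 = $68,937.
Year 1: ⌊$72,537 × 200%/10⌋ = $14,507. Book value $58,030.
Year 2: ⌊$58,030 × 200%/10⌋ = $11,606. Book value $46,424.
Year 3: ⌊$46,424 × 200%/10⌋ = $9,284. Book value $37,140.
Year 4: ⌊$37,140 × 200%/10⌋ = $7,428. Book value $29,712.
Year 5: ⌊$29,712 × 200%/10⌋ = $5,942. Book value $23,770.
Year 6: ⌊$23,770 × 200%/10⌋ = $4,754. Book value $19,016.
Year 7: ⌊$19,016 × 200%/10⌋ = $3,803. Book value $15,213.
Year 8: ⌊$15,213 × 200%/10⌋ = $3,042. Book value $12,171.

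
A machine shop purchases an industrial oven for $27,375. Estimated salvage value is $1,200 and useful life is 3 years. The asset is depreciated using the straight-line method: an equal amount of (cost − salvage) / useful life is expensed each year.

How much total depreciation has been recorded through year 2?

$17,450

Depreciable base = $27,375 − $1,200 = $26,175.
Annual expense = $26,175 / 3 = $8,725.
End of year 1: book value $18,650.
End of year 2: book value $9,925.
Accumulated through year 2 = $27,375 − $9,925 = $17,450.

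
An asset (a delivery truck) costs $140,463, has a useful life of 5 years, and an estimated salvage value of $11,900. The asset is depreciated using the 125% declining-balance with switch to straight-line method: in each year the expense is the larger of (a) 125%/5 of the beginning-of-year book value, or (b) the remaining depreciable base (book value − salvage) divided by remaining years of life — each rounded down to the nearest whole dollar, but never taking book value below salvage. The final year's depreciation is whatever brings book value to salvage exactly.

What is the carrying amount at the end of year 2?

$79,011

Depreciable base = $140,463 − $11,900 = $128,563.
Year 1: DB = ⌊$140,463 × 125%/5⌋ = $35,115; SL = ⌊$128,563/5⌋ = $25,712 → take DB $35,115. Book value $105,348.
Year 2: DB = ⌊$105,348 × 125%/5⌋ = $26,337; SL = ⌊$93,448/4⌋ = $23,362 → take DB $26,337. Book value $79,011.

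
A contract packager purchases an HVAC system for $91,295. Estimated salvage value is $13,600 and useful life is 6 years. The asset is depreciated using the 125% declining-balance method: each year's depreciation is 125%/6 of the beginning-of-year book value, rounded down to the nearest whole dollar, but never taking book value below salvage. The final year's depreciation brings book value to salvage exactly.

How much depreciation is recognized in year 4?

Depreciable base = $91,295 − $13,600 = $77,695.
Year 1: ⌊$91,295 × 125%/6⌋ = $19,019. Book value $72,276.
Year 2: ⌊$72,276 × 125%/6⌋ = $15,057. Book value $57,219.
Year 3: ⌊$57,219 × 125%/6⌋ = $11,920. Book value $45,299.
Year 4: ⌊$45,299 × 125%/6⌋ = $9,437. Book value $35,862.

$9,437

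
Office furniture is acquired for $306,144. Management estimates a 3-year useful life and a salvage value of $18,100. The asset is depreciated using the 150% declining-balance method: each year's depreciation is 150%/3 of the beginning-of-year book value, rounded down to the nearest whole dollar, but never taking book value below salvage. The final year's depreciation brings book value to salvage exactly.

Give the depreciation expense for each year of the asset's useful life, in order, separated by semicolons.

$153,072; $76,536; $58,436

Depreciable base = $306,144 − $18,100 = $288,044.
Year 1: ⌊$306,144 × 150%/3⌋ = $153,072. Book value $153,072.
Year 2: ⌊$153,072 × 150%/3⌋ = $76,536. Book value $76,536.
Year 3 (final): $76,536 − $18,100 = $58,436. Book value $18,100.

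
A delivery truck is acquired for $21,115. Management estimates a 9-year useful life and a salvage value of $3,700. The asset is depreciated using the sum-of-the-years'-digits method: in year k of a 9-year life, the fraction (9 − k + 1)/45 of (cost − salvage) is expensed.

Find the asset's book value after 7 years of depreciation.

Depreciable base = $21,115 − $3,700 = $17,415.
Sum of the years' digits = 9+8+7+6+5+4+3+2+1 = 45.
Year 1: $17,415 × 9/45 = $3,483. Book value $17,632.
Year 2: $17,415 × 8/45 = $3,096. Book value $14,536.
Year 3: $17,415 × 7/45 = $2,709. Book value $11,827.
Year 4: $17,415 × 6/45 = $2,322. Book value $9,505.
Year 5: $17,415 × 5/45 = $1,935. Book value $7,570.
Year 6: $17,415 × 4/45 = $1,548. Book value $6,022.
Year 7: $17,415 × 3/45 = $1,161. Book value $4,861.

$4,861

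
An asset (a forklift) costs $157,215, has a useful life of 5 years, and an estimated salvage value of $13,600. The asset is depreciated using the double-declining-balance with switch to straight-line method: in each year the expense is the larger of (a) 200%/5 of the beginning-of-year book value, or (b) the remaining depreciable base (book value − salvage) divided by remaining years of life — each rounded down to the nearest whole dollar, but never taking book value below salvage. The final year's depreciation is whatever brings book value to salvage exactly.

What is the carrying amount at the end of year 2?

Depreciable base = $157,215 − $13,600 = $143,615.
Year 1: DB = ⌊$157,215 × 200%/5⌋ = $62,886; SL = ⌊$143,615/5⌋ = $28,723 → take DB $62,886. Book value $94,329.
Year 2: DB = ⌊$94,329 × 200%/5⌋ = $37,731; SL = ⌊$80,729/4⌋ = $20,182 → take DB $37,731. Book value $56,598.

$56,598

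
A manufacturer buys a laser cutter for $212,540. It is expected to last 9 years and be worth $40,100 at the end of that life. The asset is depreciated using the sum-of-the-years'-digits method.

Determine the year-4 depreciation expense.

$22,992

Depreciable base = $212,540 − $40,100 = $172,440.
Sum of the years' digits = 9+8+7+6+5+4+3+2+1 = 45.
Year 1: $172,440 × 9/45 = $34,488. Book value $178,052.
Year 2: $172,440 × 8/45 = $30,656. Book value $147,396.
Year 3: $172,440 × 7/45 = $26,824. Book value $120,572.
Year 4: $172,440 × 6/45 = $22,992. Book value $97,580.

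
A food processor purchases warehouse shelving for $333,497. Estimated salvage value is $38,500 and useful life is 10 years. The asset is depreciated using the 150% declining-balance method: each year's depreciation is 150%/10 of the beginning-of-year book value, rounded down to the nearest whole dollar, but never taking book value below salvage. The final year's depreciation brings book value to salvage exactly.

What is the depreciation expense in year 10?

Depreciable base = $333,497 − $38,500 = $294,997.
Year 1: ⌊$333,497 × 150%/10⌋ = $50,024. Book value $283,473.
Year 2: ⌊$283,473 × 150%/10⌋ = $42,520. Book value $240,953.
Year 3: ⌊$240,953 × 150%/10⌋ = $36,142. Book value $204,811.
Year 4: ⌊$204,811 × 150%/10⌋ = $30,721. Book value $174,090.
Year 5: ⌊$174,090 × 150%/10⌋ = $26,113. Book value $147,977.
Year 6: ⌊$147,977 × 150%/10⌋ = $22,196. Book value $125,781.
Year 7: ⌊$125,781 × 150%/10⌋ = $18,867. Book value $106,914.
Year 8: ⌊$106,914 × 150%/10⌋ = $16,037. Book value $90,877.
Year 9: ⌊$90,877 × 150%/10⌋ = $13,631. Book value $77,246.
Year 10 (final): $77,246 − $38,500 = $38,746. Book value $38,500.

$38,746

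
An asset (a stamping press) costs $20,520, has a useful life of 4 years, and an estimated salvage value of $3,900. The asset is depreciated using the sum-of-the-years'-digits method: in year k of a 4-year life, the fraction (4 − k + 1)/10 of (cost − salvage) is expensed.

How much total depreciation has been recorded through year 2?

$11,634

Depreciable base = $20,520 − $3,900 = $16,620.
Sum of the years' digits = 4+3+2+1 = 10.
Year 1: $16,620 × 4/10 = $6,648. Book value $13,872.
Year 2: $16,620 × 3/10 = $4,986. Book value $8,886.
Accumulated through year 2 = $20,520 − $8,886 = $11,634.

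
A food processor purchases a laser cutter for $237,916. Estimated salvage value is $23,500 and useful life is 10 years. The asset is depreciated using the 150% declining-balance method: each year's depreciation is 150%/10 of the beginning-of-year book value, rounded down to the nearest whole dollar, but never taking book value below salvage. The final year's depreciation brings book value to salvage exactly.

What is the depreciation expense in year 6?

$15,834

Depreciable base = $237,916 − $23,500 = $214,416.
Year 1: ⌊$237,916 × 150%/10⌋ = $35,687. Book value $202,229.
Year 2: ⌊$202,229 × 150%/10⌋ = $30,334. Book value $171,895.
Year 3: ⌊$171,895 × 150%/10⌋ = $25,784. Book value $146,111.
Year 4: ⌊$146,111 × 150%/10⌋ = $21,916. Book value $124,195.
Year 5: ⌊$124,195 × 150%/10⌋ = $18,629. Book value $105,566.
Year 6: ⌊$105,566 × 150%/10⌋ = $15,834. Book value $89,732.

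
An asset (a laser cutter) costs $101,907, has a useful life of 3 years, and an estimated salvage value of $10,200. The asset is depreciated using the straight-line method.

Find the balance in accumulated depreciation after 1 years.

Depreciable base = $101,907 − $10,200 = $91,707.
Annual expense = $91,707 / 3 = $30,569.
End of year 1: book value $71,338.
Accumulated through year 1 = $101,907 − $71,338 = $30,569.

$30,569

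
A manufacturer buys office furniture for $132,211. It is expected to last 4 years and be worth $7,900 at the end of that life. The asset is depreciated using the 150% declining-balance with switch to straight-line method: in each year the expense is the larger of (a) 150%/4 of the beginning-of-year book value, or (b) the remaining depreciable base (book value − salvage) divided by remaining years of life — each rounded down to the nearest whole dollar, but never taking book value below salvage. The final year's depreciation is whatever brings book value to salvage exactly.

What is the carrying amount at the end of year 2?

Depreciable base = $132,211 − $7,900 = $124,311.
Year 1: DB = ⌊$132,211 × 150%/4⌋ = $49,579; SL = ⌊$124,311/4⌋ = $31,077 → take DB $49,579. Book value $82,632.
Year 2: DB = ⌊$82,632 × 150%/4⌋ = $30,987; SL = ⌊$74,732/3⌋ = $24,910 → take DB $30,987. Book value $51,645.

$51,645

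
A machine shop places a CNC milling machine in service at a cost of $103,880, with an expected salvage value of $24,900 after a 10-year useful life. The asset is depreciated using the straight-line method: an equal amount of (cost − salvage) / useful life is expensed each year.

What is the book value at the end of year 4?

$72,288

Depreciable base = $103,880 − $24,900 = $78,980.
Annual expense = $78,980 / 10 = $7,898.
End of year 1: book value $95,982.
End of year 2: book value $88,084.
End of year 3: book value $80,186.
End of year 4: book value $72,288.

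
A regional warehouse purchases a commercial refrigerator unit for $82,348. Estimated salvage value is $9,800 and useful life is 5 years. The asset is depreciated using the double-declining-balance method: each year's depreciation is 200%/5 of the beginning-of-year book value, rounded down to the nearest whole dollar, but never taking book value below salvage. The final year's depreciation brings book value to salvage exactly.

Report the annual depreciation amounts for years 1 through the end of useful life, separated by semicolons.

$32,939; $19,763; $11,858; $7,115; $873

Depreciable base = $82,348 − $9,800 = $72,548.
Year 1: ⌊$82,348 × 200%/5⌋ = $32,939. Book value $49,409.
Year 2: ⌊$49,409 × 200%/5⌋ = $19,763. Book value $29,646.
Year 3: ⌊$29,646 × 200%/5⌋ = $11,858. Book value $17,788.
Year 4: ⌊$17,788 × 200%/5⌋ = $7,115. Book value $10,673.
Year 5 (final): $10,673 − $9,800 = $873. Book value $9,800.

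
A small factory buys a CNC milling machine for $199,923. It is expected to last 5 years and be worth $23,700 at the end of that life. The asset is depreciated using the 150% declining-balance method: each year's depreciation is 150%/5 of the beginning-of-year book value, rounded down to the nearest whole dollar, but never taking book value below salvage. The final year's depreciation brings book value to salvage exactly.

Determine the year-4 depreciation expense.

$20,572

Depreciable base = $199,923 − $23,700 = $176,223.
Year 1: ⌊$199,923 × 150%/5⌋ = $59,976. Book value $139,947.
Year 2: ⌊$139,947 × 150%/5⌋ = $41,984. Book value $97,963.
Year 3: ⌊$97,963 × 150%/5⌋ = $29,388. Book value $68,575.
Year 4: ⌊$68,575 × 150%/5⌋ = $20,572. Book value $48,003.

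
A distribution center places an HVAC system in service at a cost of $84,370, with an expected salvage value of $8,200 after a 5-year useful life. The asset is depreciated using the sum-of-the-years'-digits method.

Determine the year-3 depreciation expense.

$15,234

Depreciable base = $84,370 − $8,200 = $76,170.
Sum of the years' digits = 5+4+3+2+1 = 15.
Year 1: $76,170 × 5/15 = $25,390. Book value $58,980.
Year 2: $76,170 × 4/15 = $20,312. Book value $38,668.
Year 3: $76,170 × 3/15 = $15,234. Book value $23,434.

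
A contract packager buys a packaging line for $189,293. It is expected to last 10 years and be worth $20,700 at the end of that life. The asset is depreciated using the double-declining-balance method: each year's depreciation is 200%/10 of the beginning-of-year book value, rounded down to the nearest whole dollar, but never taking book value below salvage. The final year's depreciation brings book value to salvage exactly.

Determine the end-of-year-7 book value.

$39,700

Depreciable base = $189,293 − $20,700 = $168,593.
Year 1: ⌊$189,293 × 200%/10⌋ = $37,858. Book value $151,435.
Year 2: ⌊$151,435 × 200%/10⌋ = $30,287. Book value $121,148.
Year 3: ⌊$121,148 × 200%/10⌋ = $24,229. Book value $96,919.
Year 4: ⌊$96,919 × 200%/10⌋ = $19,383. Book value $77,536.
Year 5: ⌊$77,536 × 200%/10⌋ = $15,507. Book value $62,029.
Year 6: ⌊$62,029 × 200%/10⌋ = $12,405. Book value $49,624.
Year 7: ⌊$49,624 × 200%/10⌋ = $9,924. Book value $39,700.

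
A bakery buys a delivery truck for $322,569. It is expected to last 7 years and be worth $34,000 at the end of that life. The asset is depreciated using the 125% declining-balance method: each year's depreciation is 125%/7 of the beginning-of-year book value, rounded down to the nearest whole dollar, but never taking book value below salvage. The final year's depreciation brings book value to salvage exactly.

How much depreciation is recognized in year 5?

Depreciable base = $322,569 − $34,000 = $288,569.
Year 1: ⌊$322,569 × 125%/7⌋ = $57,601. Book value $264,968.
Year 2: ⌊$264,968 × 125%/7⌋ = $47,315. Book value $217,653.
Year 3: ⌊$217,653 × 125%/7⌋ = $38,866. Book value $178,787.
Year 4: ⌊$178,787 × 125%/7⌋ = $31,926. Book value $146,861.
Year 5: ⌊$146,861 × 125%/7⌋ = $26,225. Book value $120,636.

$26,225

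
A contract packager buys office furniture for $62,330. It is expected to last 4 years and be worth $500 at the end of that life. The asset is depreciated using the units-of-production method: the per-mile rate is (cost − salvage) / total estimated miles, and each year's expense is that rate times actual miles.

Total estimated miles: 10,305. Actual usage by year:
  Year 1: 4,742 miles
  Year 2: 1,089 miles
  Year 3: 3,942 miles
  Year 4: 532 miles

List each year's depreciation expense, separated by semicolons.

$28,452; $6,534; $23,652; $3,192

Depreciable base = $62,330 − $500 = $61,830.
Rate = $61,830 / 10,305 miles = $6 per mile.
Year 1: 4,742 × $6 = $28,452. Book value $33,878.
Year 2: 1,089 × $6 = $6,534. Book value $27,344.
Year 3: 3,942 × $6 = $23,652. Book value $3,692.
Year 4: 532 × $6 = $3,192. Book value $500.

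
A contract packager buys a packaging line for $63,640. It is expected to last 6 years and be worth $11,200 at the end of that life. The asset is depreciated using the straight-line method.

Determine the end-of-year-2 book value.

$46,160

Depreciable base = $63,640 − $11,200 = $52,440.
Annual expense = $52,440 / 6 = $8,740.
End of year 1: book value $54,900.
End of year 2: book value $46,160.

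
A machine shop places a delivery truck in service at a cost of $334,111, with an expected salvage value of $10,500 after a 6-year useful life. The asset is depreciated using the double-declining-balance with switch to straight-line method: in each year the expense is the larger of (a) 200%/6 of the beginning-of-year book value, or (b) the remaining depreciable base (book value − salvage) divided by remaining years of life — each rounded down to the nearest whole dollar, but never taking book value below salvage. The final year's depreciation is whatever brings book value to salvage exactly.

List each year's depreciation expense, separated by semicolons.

$111,370; $74,247; $49,498; $32,998; $27,749; $27,749

Depreciable base = $334,111 − $10,500 = $323,611.
Year 1: DB = ⌊$334,111 × 200%/6⌋ = $111,370; SL = ⌊$323,611/6⌋ = $53,935 → take DB $111,370. Book value $222,741.
Year 2: DB = ⌊$222,741 × 200%/6⌋ = $74,247; SL = ⌊$212,241/5⌋ = $42,448 → take DB $74,247. Book value $148,494.
Year 3: DB = ⌊$148,494 × 200%/6⌋ = $49,498; SL = ⌊$137,994/4⌋ = $34,498 → take DB $49,498. Book value $98,996.
Year 4: DB = ⌊$98,996 × 200%/6⌋ = $32,998; SL = ⌊$88,496/3⌋ = $29,498 → take DB $32,998. Book value $65,998.
Year 5: DB = ⌊$65,998 × 200%/6⌋ = $21,999; SL = ⌊$55,498/2⌋ = $27,749 → take SL $27,749. Book value $38,249.
Year 6 (final): $38,249 − $10,500 = $27,749. Book value $10,500.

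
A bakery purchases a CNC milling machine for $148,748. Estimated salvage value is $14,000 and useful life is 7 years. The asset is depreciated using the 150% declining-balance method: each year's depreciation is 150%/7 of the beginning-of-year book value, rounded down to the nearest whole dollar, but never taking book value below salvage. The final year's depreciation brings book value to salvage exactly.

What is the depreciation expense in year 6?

$9,545

Depreciable base = $148,748 − $14,000 = $134,748.
Year 1: ⌊$148,748 × 150%/7⌋ = $31,874. Book value $116,874.
Year 2: ⌊$116,874 × 150%/7⌋ = $25,044. Book value $91,830.
Year 3: ⌊$91,830 × 150%/7⌋ = $19,677. Book value $72,153.
Year 4: ⌊$72,153 × 150%/7⌋ = $15,461. Book value $56,692.
Year 5: ⌊$56,692 × 150%/7⌋ = $12,148. Book value $44,544.
Year 6: ⌊$44,544 × 150%/7⌋ = $9,545. Book value $34,999.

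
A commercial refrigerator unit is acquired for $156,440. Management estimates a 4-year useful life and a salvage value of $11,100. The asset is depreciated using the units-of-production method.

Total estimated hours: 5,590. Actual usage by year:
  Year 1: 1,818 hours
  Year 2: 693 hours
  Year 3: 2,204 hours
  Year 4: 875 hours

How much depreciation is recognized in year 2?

$18,018

Depreciable base = $156,440 − $11,100 = $145,340.
Rate = $145,340 / 5,590 hours = $26 per hour.
Year 1: 1,818 × $26 = $47,268. Book value $109,172.
Year 2: 693 × $26 = $18,018. Book value $91,154.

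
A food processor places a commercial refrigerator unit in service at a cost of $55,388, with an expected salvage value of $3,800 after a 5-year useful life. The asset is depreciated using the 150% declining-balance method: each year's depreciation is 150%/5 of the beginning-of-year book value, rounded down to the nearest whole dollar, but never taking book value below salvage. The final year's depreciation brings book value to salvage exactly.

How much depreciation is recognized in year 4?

Depreciable base = $55,388 − $3,800 = $51,588.
Year 1: ⌊$55,388 × 150%/5⌋ = $16,616. Book value $38,772.
Year 2: ⌊$38,772 × 150%/5⌋ = $11,631. Book value $27,141.
Year 3: ⌊$27,141 × 150%/5⌋ = $8,142. Book value $18,999.
Year 4: ⌊$18,999 × 150%/5⌋ = $5,699. Book value $13,300.

$5,699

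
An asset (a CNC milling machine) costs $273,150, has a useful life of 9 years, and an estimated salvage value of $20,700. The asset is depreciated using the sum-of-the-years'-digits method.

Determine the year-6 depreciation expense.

$22,440

Depreciable base = $273,150 − $20,700 = $252,450.
Sum of the years' digits = 9+8+7+6+5+4+3+2+1 = 45.
Year 1: $252,450 × 9/45 = $50,490. Book value $222,660.
Year 2: $252,450 × 8/45 = $44,880. Book value $177,780.
Year 3: $252,450 × 7/45 = $39,270. Book value $138,510.
Year 4: $252,450 × 6/45 = $33,660. Book value $104,850.
Year 5: $252,450 × 5/45 = $28,050. Book value $76,800.
Year 6: $252,450 × 4/45 = $22,440. Book value $54,360.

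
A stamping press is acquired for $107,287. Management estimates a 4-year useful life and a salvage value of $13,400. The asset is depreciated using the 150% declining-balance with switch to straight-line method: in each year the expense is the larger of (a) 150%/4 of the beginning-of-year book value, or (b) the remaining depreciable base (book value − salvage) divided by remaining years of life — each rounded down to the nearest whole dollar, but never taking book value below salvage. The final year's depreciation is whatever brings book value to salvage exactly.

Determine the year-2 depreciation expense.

Depreciable base = $107,287 − $13,400 = $93,887.
Year 1: DB = ⌊$107,287 × 150%/4⌋ = $40,232; SL = ⌊$93,887/4⌋ = $23,471 → take DB $40,232. Book value $67,055.
Year 2: DB = ⌊$67,055 × 150%/4⌋ = $25,145; SL = ⌊$53,655/3⌋ = $17,885 → take DB $25,145. Book value $41,910.

$25,145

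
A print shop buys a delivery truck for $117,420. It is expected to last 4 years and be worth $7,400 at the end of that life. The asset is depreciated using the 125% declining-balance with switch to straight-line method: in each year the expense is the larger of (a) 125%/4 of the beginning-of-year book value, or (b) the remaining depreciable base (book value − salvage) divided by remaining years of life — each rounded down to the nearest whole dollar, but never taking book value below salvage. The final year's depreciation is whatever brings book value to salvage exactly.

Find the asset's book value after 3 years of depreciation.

Depreciable base = $117,420 − $7,400 = $110,020.
Year 1: DB = ⌊$117,420 × 125%/4⌋ = $36,693; SL = ⌊$110,020/4⌋ = $27,505 → take DB $36,693. Book value $80,727.
Year 2: DB = ⌊$80,727 × 125%/4⌋ = $25,227; SL = ⌊$73,327/3⌋ = $24,442 → take DB $25,227. Book value $55,500.
Year 3: DB = ⌊$55,500 × 125%/4⌋ = $17,343; SL = ⌊$48,100/2⌋ = $24,050 → take SL $24,050. Book value $31,450.

$31,450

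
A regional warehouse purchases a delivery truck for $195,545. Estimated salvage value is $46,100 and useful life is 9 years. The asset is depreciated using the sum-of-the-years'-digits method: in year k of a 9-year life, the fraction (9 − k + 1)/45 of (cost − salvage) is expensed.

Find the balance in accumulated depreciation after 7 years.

$139,482

Depreciable base = $195,545 − $46,100 = $149,445.
Sum of the years' digits = 9+8+7+6+5+4+3+2+1 = 45.
Year 1: $149,445 × 9/45 = $29,889. Book value $165,656.
Year 2: $149,445 × 8/45 = $26,568. Book value $139,088.
Year 3: $149,445 × 7/45 = $23,247. Book value $115,841.
Year 4: $149,445 × 6/45 = $19,926. Book value $95,915.
Year 5: $149,445 × 5/45 = $16,605. Book value $79,310.
Year 6: $149,445 × 4/45 = $13,284. Book value $66,026.
Year 7: $149,445 × 3/45 = $9,963. Book value $56,063.
Accumulated through year 7 = $195,545 − $56,063 = $139,482.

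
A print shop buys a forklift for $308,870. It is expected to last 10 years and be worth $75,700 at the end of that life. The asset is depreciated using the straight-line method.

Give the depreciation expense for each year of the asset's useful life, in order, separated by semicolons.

$23,317; $23,317; $23,317; $23,317; $23,317; $23,317; $23,317; $23,317; $23,317; $23,317

Depreciable base = $308,870 − $75,700 = $233,170.
Annual expense = $233,170 / 10 = $23,317.
End of year 1: book value $285,553.
End of year 2: book value $262,236.
End of year 3: book value $238,919.
End of year 4: book value $215,602.
End of year 5: book value $192,285.
End of year 6: book value $168,968.
End of year 7: book value $145,651.
End of year 8: book value $122,334.
End of year 9: book value $99,017.
End of year 10: book value $75,700.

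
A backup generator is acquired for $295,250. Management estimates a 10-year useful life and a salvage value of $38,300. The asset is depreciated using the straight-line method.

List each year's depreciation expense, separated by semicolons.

Depreciable base = $295,250 − $38,300 = $256,950.
Annual expense = $256,950 / 10 = $25,695.
End of year 1: book value $269,555.
End of year 2: book value $243,860.
End of year 3: book value $218,165.
End of year 4: book value $192,470.
End of year 5: book value $166,775.
End of year 6: book value $141,080.
End of year 7: book value $115,385.
End of year 8: book value $89,690.
End of year 9: book value $63,995.
End of year 10: book value $38,300.

$25,695; $25,695; $25,695; $25,695; $25,695; $25,695; $25,695; $25,695; $25,695; $25,695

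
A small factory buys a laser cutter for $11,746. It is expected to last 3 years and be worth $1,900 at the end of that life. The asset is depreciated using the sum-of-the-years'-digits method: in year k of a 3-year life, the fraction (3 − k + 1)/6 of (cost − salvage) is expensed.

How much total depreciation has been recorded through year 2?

Depreciable base = $11,746 − $1,900 = $9,846.
Sum of the years' digits = 3+2+1 = 6.
Year 1: $9,846 × 3/6 = $4,923. Book value $6,823.
Year 2: $9,846 × 2/6 = $3,282. Book value $3,541.
Accumulated through year 2 = $11,746 − $3,541 = $8,205.

$8,205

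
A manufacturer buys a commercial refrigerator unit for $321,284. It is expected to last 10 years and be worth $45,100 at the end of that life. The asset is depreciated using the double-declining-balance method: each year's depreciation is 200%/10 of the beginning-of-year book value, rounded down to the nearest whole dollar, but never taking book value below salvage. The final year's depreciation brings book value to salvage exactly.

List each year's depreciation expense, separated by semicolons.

$64,256; $51,405; $41,124; $32,899; $26,320; $21,056; $16,844; $13,476; $8,804; $0

Depreciable base = $321,284 − $45,100 = $276,184.
Year 1: ⌊$321,284 × 200%/10⌋ = $64,256. Book value $257,028.
Year 2: ⌊$257,028 × 200%/10⌋ = $51,405. Book value $205,623.
Year 3: ⌊$205,623 × 200%/10⌋ = $41,124. Book value $164,499.
Year 4: ⌊$164,499 × 200%/10⌋ = $32,899. Book value $131,600.
Year 5: ⌊$131,600 × 200%/10⌋ = $26,320. Book value $105,280.
Year 6: ⌊$105,280 × 200%/10⌋ = $21,056. Book value $84,224.
Year 7: ⌊$84,224 × 200%/10⌋ = $16,844. Book value $67,380.
Year 8: ⌊$67,380 × 200%/10⌋ = $13,476. Book value $53,904.
Year 9: ⌊$53,904 × 200%/10⌋ = $10,780, capped at $8,804. Book value $45,100.
Year 10 (final): $45,100 − $45,100 = $0. Book value $45,100.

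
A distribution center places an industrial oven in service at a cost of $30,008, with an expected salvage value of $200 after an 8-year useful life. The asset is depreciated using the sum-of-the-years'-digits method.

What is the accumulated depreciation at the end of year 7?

Depreciable base = $30,008 − $200 = $29,808.
Sum of the years' digits = 8+7+6+5+4+3+2+1 = 36.
Year 1: $29,808 × 8/36 = $6,624. Book value $23,384.
Year 2: $29,808 × 7/36 = $5,796. Book value $17,588.
Year 3: $29,808 × 6/36 = $4,968. Book value $12,620.
Year 4: $29,808 × 5/36 = $4,140. Book value $8,480.
Year 5: $29,808 × 4/36 = $3,312. Book value $5,168.
Year 6: $29,808 × 3/36 = $2,484. Book value $2,684.
Year 7: $29,808 × 2/36 = $1,656. Book value $1,028.
Accumulated through year 7 = $30,008 − $1,028 = $28,980.

$28,980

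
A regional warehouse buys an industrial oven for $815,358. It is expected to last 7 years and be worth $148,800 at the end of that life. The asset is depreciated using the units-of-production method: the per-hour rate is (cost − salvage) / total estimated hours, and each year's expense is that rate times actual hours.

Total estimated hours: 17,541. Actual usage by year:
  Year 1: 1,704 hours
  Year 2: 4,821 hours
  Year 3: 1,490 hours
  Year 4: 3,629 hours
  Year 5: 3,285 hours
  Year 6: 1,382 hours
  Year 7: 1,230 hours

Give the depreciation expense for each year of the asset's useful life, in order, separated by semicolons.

$64,752; $183,198; $56,620; $137,902; $124,830; $52,516; $46,740

Depreciable base = $815,358 − $148,800 = $666,558.
Rate = $666,558 / 17,541 hours = $38 per hour.
Year 1: 1,704 × $38 = $64,752. Book value $750,606.
Year 2: 4,821 × $38 = $183,198. Book value $567,408.
Year 3: 1,490 × $38 = $56,620. Book value $510,788.
Year 4: 3,629 × $38 = $137,902. Book value $372,886.
Year 5: 3,285 × $38 = $124,830. Book value $248,056.
Year 6: 1,382 × $38 = $52,516. Book value $195,540.
Year 7: 1,230 × $38 = $46,740. Book value $148,800.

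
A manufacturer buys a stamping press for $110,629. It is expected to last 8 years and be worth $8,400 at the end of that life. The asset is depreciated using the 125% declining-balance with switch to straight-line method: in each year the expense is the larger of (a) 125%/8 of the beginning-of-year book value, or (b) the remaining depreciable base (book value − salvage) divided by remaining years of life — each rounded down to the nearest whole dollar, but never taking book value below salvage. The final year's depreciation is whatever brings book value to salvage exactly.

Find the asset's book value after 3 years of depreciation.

$66,453

Depreciable base = $110,629 − $8,400 = $102,229.
Year 1: DB = ⌊$110,629 × 125%/8⌋ = $17,285; SL = ⌊$102,229/8⌋ = $12,778 → take DB $17,285. Book value $93,344.
Year 2: DB = ⌊$93,344 × 125%/8⌋ = $14,585; SL = ⌊$84,944/7⌋ = $12,134 → take DB $14,585. Book value $78,759.
Year 3: DB = ⌊$78,759 × 125%/8⌋ = $12,306; SL = ⌊$70,359/6⌋ = $11,726 → take DB $12,306. Book value $66,453.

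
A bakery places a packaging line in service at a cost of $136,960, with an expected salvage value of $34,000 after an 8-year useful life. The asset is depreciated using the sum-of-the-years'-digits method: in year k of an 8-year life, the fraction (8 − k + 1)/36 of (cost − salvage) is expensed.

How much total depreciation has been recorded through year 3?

Depreciable base = $136,960 − $34,000 = $102,960.
Sum of the years' digits = 8+7+6+5+4+3+2+1 = 36.
Year 1: $102,960 × 8/36 = $22,880. Book value $114,080.
Year 2: $102,960 × 7/36 = $20,020. Book value $94,060.
Year 3: $102,960 × 6/36 = $17,160. Book value $76,900.
Accumulated through year 3 = $136,960 − $76,900 = $60,060.

$60,060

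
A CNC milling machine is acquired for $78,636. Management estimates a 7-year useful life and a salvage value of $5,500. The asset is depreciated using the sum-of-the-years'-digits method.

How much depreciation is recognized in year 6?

$5,224

Depreciable base = $78,636 − $5,500 = $73,136.
Sum of the years' digits = 7+6+5+4+3+2+1 = 28.
Year 1: $73,136 × 7/28 = $18,284. Book value $60,352.
Year 2: $73,136 × 6/28 = $15,672. Book value $44,680.
Year 3: $73,136 × 5/28 = $13,060. Book value $31,620.
Year 4: $73,136 × 4/28 = $10,448. Book value $21,172.
Year 5: $73,136 × 3/28 = $7,836. Book value $13,336.
Year 6: $73,136 × 2/28 = $5,224. Book value $8,112.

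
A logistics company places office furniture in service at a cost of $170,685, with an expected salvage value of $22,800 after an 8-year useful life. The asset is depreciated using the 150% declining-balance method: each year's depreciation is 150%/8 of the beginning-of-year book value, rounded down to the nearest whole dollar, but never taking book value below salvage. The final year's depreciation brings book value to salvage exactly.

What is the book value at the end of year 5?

Depreciable base = $170,685 − $22,800 = $147,885.
Year 1: ⌊$170,685 × 150%/8⌋ = $32,003. Book value $138,682.
Year 2: ⌊$138,682 × 150%/8⌋ = $26,002. Book value $112,680.
Year 3: ⌊$112,680 × 150%/8⌋ = $21,127. Book value $91,553.
Year 4: ⌊$91,553 × 150%/8⌋ = $17,166. Book value $74,387.
Year 5: ⌊$74,387 × 150%/8⌋ = $13,947. Book value $60,440.

$60,440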